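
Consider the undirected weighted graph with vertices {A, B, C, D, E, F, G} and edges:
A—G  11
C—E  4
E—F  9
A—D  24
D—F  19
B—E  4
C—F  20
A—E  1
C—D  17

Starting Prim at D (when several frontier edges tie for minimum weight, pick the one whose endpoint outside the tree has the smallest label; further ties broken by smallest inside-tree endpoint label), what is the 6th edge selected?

Prim, starting at D.
Step 1: cheapest edge leaving the tree is C—D (17); add C.
Step 2: cheapest edge leaving the tree is C—E (4); add E.
Step 3: cheapest edge leaving the tree is A—E (1); add A.
Step 4: cheapest edge leaving the tree is B—E (4); add B.
Step 5: cheapest edge leaving the tree is E—F (9); add F.
Step 6: cheapest edge leaving the tree is A—G (11); add G.
The 6th edge added is A—G.

A-G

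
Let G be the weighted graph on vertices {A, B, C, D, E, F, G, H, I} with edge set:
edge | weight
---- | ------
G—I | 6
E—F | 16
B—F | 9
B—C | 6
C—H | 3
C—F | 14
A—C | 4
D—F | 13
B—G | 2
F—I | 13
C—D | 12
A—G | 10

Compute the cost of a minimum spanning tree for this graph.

Sort edges by weight, then run Kruskal:
B—G (2): add — endpoints in different components.
C—H (3): add — endpoints in different components.
A—C (4): add — endpoints in different components.
B—C (6): add — endpoints in different components.
G—I (6): add — endpoints in different components.
B—F (9): add — endpoints in different components.
A—G (10): skip — A and G already connected.
C—D (12): add — endpoints in different components.
D—F (13): skip — D and F already connected.
F—I (13): skip — F and I already connected.
C—F (14): skip — C and F already connected.
E—F (16): add — endpoints in different components.
MST edges: B—G, C—H, A—C, B—C, G—I, B—F, C—D, E—F; total weight 2+3+4+6+6+9+12+16 = 58.

58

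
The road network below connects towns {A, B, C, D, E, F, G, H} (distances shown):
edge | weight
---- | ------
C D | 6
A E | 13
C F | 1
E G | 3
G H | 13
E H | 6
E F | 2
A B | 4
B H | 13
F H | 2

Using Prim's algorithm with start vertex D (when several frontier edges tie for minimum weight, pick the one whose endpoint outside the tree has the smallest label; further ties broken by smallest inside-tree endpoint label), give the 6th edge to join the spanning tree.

Grow the tree from D using Prim:
Step 1: frontier [C D 6] → take C D (6); add C.
Step 2: frontier [C F 1] → take C F (1); add F.
Step 3: frontier [E F 2, F H 2] → take E F (2); add E.
Step 4: frontier [E G 3, E H 6, A E 13, F H 2] → take F H (2); add H.
Step 5: frontier [E G 3, A E 13, B H 13, G H 13] → take E G (3); add G.
Step 6: frontier [A E 13, B H 13] → take A E (13); add A.
Step 7: frontier [A B 4, B H 13] → take A B (4); add B.
The 6th edge added is A E.

A-E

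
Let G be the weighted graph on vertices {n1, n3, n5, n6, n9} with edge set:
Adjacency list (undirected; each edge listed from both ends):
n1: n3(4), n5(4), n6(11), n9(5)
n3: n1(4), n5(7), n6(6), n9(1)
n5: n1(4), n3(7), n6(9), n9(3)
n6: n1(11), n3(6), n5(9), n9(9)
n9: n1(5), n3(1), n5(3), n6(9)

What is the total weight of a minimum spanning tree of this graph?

14

Prim, starting at n3.
Step 1: cheapest edge leaving the tree is n3—n9 (1); add n9.
Step 2: cheapest edge leaving the tree is n5—n9 (3); add n5.
Step 3: cheapest edge leaving the tree is n1—n3 (4); add n1.
Step 4: cheapest edge leaving the tree is n3—n6 (6); add n6.
MST edges: n3—n9, n5—n9, n1—n3, n3—n6; total weight 1+3+4+6 = 14.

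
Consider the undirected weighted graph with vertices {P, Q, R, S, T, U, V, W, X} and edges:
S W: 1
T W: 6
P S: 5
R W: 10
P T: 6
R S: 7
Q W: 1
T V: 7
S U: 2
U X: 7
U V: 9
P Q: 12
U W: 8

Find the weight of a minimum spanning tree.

36

Kruskal's algorithm — process edges by increasing weight (ties by edge label):
Q W (1): add — endpoints in different components.
S W (1): add — endpoints in different components.
S U (2): add — endpoints in different components.
P S (5): add — endpoints in different components.
P T (6): add — endpoints in different components.
T W (6): skip — T and W already connected.
R S (7): add — endpoints in different components.
T V (7): add — endpoints in different components.
U X (7): add — endpoints in different components.
MST edges: Q W, S W, S U, P S, P T, R S, T V, U X; total weight 1+1+2+5+6+7+7+7 = 36.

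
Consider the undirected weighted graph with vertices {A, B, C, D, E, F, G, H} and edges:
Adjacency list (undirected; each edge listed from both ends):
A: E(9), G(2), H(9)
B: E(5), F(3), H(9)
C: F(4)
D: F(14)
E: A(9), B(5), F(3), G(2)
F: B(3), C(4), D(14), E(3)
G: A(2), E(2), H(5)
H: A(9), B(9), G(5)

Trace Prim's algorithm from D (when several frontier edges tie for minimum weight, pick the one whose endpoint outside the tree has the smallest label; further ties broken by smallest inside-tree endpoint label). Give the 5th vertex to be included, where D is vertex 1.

Prim's algorithm from D:
Step 1: cheapest edge leaving the tree is D-F (14); add F.
Step 2: cheapest edge leaving the tree is B-F (3); add B.
Step 3: cheapest edge leaving the tree is E-F (3); add E.
Step 4: cheapest edge leaving the tree is E-G (2); add G.
Step 5: cheapest edge leaving the tree is A-G (2); add A.
Step 6: cheapest edge leaving the tree is C-F (4); add C.
Step 7: cheapest edge leaving the tree is G-H (5); add H.
Vertex order: D, F, B, E, G, A, C, H. The 5th vertex is G.

G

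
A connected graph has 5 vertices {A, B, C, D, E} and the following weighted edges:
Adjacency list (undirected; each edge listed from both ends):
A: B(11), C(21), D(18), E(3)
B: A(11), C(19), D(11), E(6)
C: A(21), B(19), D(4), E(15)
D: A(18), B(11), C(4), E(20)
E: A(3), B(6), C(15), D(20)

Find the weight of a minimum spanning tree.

Kruskal's algorithm — process edges by increasing weight (ties by edge label):
A—E (3): add — endpoints in different components.
C—D (4): add — endpoints in different components.
B—E (6): add — endpoints in different components.
A—B (11): skip — A and B already connected.
B—D (11): add — endpoints in different components.
MST edges: A—E, C—D, B—E, B—D; total weight 3+4+6+11 = 24.

24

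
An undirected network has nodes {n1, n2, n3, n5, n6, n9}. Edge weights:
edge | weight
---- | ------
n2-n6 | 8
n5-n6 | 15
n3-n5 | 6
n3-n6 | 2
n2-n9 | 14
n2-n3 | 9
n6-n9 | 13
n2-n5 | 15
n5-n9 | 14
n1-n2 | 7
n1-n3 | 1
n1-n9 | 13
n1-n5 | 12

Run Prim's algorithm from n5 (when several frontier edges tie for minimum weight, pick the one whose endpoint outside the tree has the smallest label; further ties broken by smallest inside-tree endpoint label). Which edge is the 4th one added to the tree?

Prim's algorithm from n5:
Step 1: cheapest edge leaving the tree is n3-n5 (6); add n3.
Step 2: cheapest edge leaving the tree is n1-n3 (1); add n1.
Step 3: cheapest edge leaving the tree is n3-n6 (2); add n6.
Step 4: cheapest edge leaving the tree is n1-n2 (7); add n2.
Step 5: cheapest edge leaving the tree is n1-n9 (13); add n9.
The 4th edge added is n1-n2.

n1-n2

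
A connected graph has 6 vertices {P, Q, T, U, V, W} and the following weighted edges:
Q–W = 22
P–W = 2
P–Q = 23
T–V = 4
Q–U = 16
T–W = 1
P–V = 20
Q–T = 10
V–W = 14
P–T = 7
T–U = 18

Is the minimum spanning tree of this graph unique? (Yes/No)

Yes

Sort edges by weight, then run Kruskal:
T–W (1): add. Components now {P} {T,W} {U} {V} {Q}
P–W (2): add. Components now {P,T,W} {U} {V} {Q}
T–V (4): add. Components now {P,T,V,W} {U} {Q}
P–T (7): skip — P and T already connected.
Q–T (10): add. Components now {P,Q,T,V,W} {U}
V–W (14): skip — W and V already connected.
Q–U (16): add. Components now {P,Q,T,U,V,W}
Every non-tree edge has weight strictly greater than the heaviest edge on the tree path between its endpoints, so the MST is unique.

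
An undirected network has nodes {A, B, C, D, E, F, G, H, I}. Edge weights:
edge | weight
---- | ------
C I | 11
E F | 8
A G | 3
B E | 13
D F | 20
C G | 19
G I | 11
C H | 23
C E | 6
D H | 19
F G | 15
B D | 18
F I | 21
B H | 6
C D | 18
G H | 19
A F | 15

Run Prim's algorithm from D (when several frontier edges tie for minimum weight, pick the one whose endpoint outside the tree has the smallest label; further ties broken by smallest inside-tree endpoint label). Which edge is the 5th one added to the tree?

E-F

Grow the tree from D using Prim:
Step 1: cheapest edge leaving the tree is B D (18); add B.
Step 2: cheapest edge leaving the tree is B H (6); add H.
Step 3: cheapest edge leaving the tree is B E (13); add E.
Step 4: cheapest edge leaving the tree is C E (6); add C.
Step 5: cheapest edge leaving the tree is E F (8); add F.
Step 6: cheapest edge leaving the tree is C I (11); add I.
Step 7: cheapest edge leaving the tree is G I (11); add G.
Step 8: cheapest edge leaving the tree is A G (3); add A.
The 5th edge added is E F.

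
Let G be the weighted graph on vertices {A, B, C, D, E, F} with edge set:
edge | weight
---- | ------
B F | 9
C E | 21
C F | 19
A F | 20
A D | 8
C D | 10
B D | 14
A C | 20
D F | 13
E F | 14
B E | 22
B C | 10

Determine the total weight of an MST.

51

Grow the tree from F using Prim:
Step 1: cheapest edge leaving the tree is B F (9); add B.
Step 2: cheapest edge leaving the tree is B C (10); add C.
Step 3: cheapest edge leaving the tree is C D (10); add D.
Step 4: cheapest edge leaving the tree is A D (8); add A.
Step 5: cheapest edge leaving the tree is E F (14); add E.
MST edges: B F, B C, C D, A D, E F; total weight 9+10+10+8+14 = 51.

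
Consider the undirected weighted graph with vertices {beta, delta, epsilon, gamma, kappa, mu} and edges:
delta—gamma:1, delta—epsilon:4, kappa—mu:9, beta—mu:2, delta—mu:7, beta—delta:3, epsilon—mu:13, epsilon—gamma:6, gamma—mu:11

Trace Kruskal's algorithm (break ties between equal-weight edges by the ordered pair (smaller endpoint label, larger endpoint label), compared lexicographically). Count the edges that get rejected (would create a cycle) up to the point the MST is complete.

Kruskal: consider edges lightest-first.
delta—gamma (1): add. Components now {kappa} {delta,gamma} {epsilon} {beta} {mu}
beta—mu (2): add. Components now {kappa} {delta,gamma} {epsilon} {beta,mu}
beta—delta (3): add. Components now {kappa} {beta,delta,gamma,mu} {epsilon}
delta—epsilon (4): add. Components now {kappa} {beta,delta,epsilon,gamma,mu}
epsilon—gamma (6): skip — epsilon and gamma already connected.
delta—mu (7): skip — delta and mu already connected.
kappa—mu (9): add. Components now {beta,delta,epsilon,gamma,kappa,mu}
Edges rejected before the tree was complete: 2.

2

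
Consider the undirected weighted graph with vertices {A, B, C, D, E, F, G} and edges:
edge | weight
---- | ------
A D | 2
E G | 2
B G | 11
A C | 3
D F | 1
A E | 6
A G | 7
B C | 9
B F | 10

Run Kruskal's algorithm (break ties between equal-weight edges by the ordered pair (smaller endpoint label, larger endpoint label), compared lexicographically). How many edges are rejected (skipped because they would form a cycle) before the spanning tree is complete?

Kruskal: consider edges lightest-first.
D F (1): add. Components now {A} {B} {C} {D,F} {E} {G}
A D (2): add. Components now {A,D,F} {B} {C} {E} {G}
E G (2): add. Components now {A,D,F} {B} {C} {E,G}
A C (3): add. Components now {A,C,D,F} {B} {E,G}
A E (6): add. Components now {A,C,D,E,F,G} {B}
A G (7): skip — A and G already connected.
B C (9): add. Components now {A,B,C,D,E,F,G}
Edges rejected before the tree was complete: 1.

1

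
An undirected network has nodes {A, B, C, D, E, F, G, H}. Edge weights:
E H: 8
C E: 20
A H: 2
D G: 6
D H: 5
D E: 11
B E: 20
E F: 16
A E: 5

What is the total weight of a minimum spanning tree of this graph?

Kruskal: consider edges lightest-first.
A H (2): add — endpoints in different components.
A E (5): add — endpoints in different components.
D H (5): add — endpoints in different components.
D G (6): add — endpoints in different components.
E H (8): skip — E and H already connected.
D E (11): skip — D and E already connected.
E F (16): add — endpoints in different components.
B E (20): add — endpoints in different components.
C E (20): add — endpoints in different components.
MST edges: A H, A E, D H, D G, E F, B E, C E; total weight 2+5+5+6+16+20+20 = 74.

74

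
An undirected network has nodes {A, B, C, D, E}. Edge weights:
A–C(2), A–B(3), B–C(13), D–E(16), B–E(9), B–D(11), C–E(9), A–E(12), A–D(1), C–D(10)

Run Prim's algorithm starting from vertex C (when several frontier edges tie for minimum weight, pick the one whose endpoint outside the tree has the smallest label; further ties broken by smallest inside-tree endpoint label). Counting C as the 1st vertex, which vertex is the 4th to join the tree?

B

Prim, starting at C.
Step 1: cheapest edge leaving the tree is A–C (2); add A.
Step 2: cheapest edge leaving the tree is A–D (1); add D.
Step 3: cheapest edge leaving the tree is A–B (3); add B.
Step 4: cheapest edge leaving the tree is B–E (9); add E.
Vertex order: C, A, D, B, E. The 4th vertex is B.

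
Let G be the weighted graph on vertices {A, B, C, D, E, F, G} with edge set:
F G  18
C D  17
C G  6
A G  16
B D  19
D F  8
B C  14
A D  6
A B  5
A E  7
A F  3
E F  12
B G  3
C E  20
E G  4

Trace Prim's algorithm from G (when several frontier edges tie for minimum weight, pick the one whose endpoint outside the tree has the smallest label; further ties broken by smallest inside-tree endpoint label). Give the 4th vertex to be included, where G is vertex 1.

A

Prim's algorithm from G:
Step 1: cheapest edge leaving the tree is B G (3); add B.
Step 2: cheapest edge leaving the tree is E G (4); add E.
Step 3: cheapest edge leaving the tree is A B (5); add A.
Step 4: cheapest edge leaving the tree is A F (3); add F.
Step 5: cheapest edge leaving the tree is C G (6); add C.
Step 6: cheapest edge leaving the tree is A D (6); add D.
Vertex order: G, B, E, A, F, C, D. The 4th vertex is A.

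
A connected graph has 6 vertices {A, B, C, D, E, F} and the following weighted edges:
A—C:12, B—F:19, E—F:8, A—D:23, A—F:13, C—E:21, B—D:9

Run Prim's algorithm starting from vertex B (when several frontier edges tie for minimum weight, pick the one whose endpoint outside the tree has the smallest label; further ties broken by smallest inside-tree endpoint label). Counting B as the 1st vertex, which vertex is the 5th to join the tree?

A

Grow the tree from B using Prim:
Step 1: frontier [B—D 9, B—F 19] → take B—D (9); add D.
Step 2: frontier [B—F 19, A—D 23] → take B—F (19); add F.
Step 3: frontier [A—D 23, E—F 8, A—F 13] → take E—F (8); add E.
Step 4: frontier [A—D 23, C—E 21, A—F 13] → take A—F (13); add A.
Step 5: frontier [A—C 12, C—E 21] → take A—C (12); add C.
Vertex order: B, D, F, E, A, C. The 5th vertex is A.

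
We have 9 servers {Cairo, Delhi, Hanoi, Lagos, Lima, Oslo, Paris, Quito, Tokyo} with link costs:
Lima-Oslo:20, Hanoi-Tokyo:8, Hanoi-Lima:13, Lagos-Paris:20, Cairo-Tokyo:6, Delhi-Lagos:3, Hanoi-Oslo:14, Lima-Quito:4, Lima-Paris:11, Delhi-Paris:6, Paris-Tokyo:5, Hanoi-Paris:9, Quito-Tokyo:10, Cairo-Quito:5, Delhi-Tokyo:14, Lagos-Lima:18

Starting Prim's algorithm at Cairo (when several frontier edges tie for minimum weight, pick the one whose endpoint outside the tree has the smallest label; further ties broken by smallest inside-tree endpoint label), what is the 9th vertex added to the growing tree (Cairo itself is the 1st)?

Prim, starting at Cairo.
Step 1: cheapest edge leaving the tree is Cairo-Quito (5); add Quito.
Step 2: cheapest edge leaving the tree is Lima-Quito (4); add Lima.
Step 3: cheapest edge leaving the tree is Cairo-Tokyo (6); add Tokyo.
Step 4: cheapest edge leaving the tree is Paris-Tokyo (5); add Paris.
Step 5: cheapest edge leaving the tree is Delhi-Paris (6); add Delhi.
Step 6: cheapest edge leaving the tree is Delhi-Lagos (3); add Lagos.
Step 7: cheapest edge leaving the tree is Hanoi-Tokyo (8); add Hanoi.
Step 8: cheapest edge leaving the tree is Hanoi-Oslo (14); add Oslo.
Vertex order: Cairo, Quito, Lima, Tokyo, Paris, Delhi, Lagos, Hanoi, Oslo. The 9th vertex is Oslo.

Oslo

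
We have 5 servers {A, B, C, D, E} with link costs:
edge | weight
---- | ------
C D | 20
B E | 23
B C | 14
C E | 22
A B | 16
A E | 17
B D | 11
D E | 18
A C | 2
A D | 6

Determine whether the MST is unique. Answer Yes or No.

Yes

Sort edges by weight, then run Kruskal:
A C (2): add — endpoints in different components.
A D (6): add — endpoints in different components.
B D (11): add — endpoints in different components.
B C (14): skip — B and C already connected.
A B (16): skip — A and B already connected.
A E (17): add — endpoints in different components.
Every non-tree edge has weight strictly greater than the heaviest edge on the tree path between its endpoints, so the MST is unique.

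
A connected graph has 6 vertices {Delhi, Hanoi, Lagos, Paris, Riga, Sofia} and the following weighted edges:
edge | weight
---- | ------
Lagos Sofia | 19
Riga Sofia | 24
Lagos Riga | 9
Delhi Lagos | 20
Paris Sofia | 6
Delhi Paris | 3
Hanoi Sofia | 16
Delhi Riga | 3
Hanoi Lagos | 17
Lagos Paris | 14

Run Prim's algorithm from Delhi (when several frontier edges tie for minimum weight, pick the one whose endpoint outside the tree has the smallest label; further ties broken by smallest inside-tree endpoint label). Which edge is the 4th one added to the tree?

Lagos-Riga

Prim, starting at Delhi.
Step 1: frontier [Delhi Paris 3, Delhi Riga 3, Delhi Lagos 20] → take Delhi Paris (3); add Paris.
Step 2: frontier [Delhi Riga 3, Delhi Lagos 20, Paris Sofia 6, Lagos Paris 14] → take Delhi Riga (3); add Riga.
Step 3: frontier [Delhi Lagos 20, Paris Sofia 6, Lagos Paris 14, Lagos Riga 9, Riga Sofia 24] → take Paris Sofia (6); add Sofia.
Step 4: frontier [Delhi Lagos 20, Lagos Paris 14, Lagos Riga 9, Hanoi Sofia 16, Lagos Sofia 19] → take Lagos Riga (9); add Lagos.
Step 5: frontier [Hanoi Lagos 17, Hanoi Sofia 16] → take Hanoi Sofia (16); add Hanoi.
The 4th edge added is Lagos Riga.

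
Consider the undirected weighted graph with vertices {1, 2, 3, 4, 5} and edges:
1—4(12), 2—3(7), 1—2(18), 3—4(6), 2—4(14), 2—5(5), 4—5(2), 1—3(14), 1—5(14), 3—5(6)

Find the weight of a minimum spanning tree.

Prim's algorithm from 1:
Step 1: frontier [1—4 12, 1—3 14, 1—5 14, 1—2 18] → take 1—4 (12); add 4.
Step 2: frontier [1—3 14, 1—5 14, 1—2 18, 4—5 2, 3—4 6, 2—4 14] → take 4—5 (2); add 5.
Step 3: frontier [1—3 14, 1—2 18, 3—4 6, 2—4 14, 2—5 5, 3—5 6] → take 2—5 (5); add 2.
Step 4: frontier [1—3 14, 2—3 7, 3—4 6, 3—5 6] → take 3—4 (6); add 3.
MST edges: 1—4, 4—5, 2—5, 3—4; total weight 12+2+5+6 = 25.

25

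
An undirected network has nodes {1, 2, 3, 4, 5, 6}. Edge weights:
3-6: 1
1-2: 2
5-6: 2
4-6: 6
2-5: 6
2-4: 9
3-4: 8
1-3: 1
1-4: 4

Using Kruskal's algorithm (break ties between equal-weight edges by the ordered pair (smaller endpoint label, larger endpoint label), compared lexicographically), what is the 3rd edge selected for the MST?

1-2

Kruskal's algorithm — process edges by increasing weight (ties by edge label):
1-3 (1): add — endpoints in different components.
3-6 (1): add — endpoints in different components.
1-2 (2): add — endpoints in different components.
5-6 (2): add — endpoints in different components.
1-4 (4): add — endpoints in different components.
The 3rd edge added is 1-2.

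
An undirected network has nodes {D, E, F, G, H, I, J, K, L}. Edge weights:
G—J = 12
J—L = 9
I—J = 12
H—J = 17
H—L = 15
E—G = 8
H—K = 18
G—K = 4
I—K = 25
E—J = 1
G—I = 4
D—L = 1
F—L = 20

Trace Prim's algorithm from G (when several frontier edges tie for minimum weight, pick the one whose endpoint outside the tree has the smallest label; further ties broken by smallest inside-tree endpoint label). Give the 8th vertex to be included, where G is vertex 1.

H

Prim, starting at G.
Step 1: frontier [G—I 4, G—K 4, E—G 8, G—J 12] → take G—I (4); add I.
Step 2: frontier [G—K 4, E—G 8, G—J 12, I—J 12, I—K 25] → take G—K (4); add K.
Step 3: frontier [E—G 8, G—J 12, I—J 12, H—K 18] → take E—G (8); add E.
Step 4: frontier [E—J 1, G—J 12, I—J 12, H—K 18] → take E—J (1); add J.
Step 5: frontier [J—L 9, H—J 17, H—K 18] → take J—L (9); add L.
Step 6: frontier [H—J 17, H—K 18, D—L 1, H—L 15, F—L 20] → take D—L (1); add D.
Step 7: frontier [H—J 17, H—K 18, H—L 15, F—L 20] → take H—L (15); add H.
Step 8: frontier [F—L 20] → take F—L (20); add F.
Vertex order: G, I, K, E, J, L, D, H, F. The 8th vertex is H.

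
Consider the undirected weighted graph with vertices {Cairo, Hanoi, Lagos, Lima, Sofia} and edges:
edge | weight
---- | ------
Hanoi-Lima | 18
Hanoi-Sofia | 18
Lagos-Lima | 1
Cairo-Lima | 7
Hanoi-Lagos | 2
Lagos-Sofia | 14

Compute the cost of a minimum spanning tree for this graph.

Grow the tree from Hanoi using Prim:
Step 1: cheapest edge leaving the tree is Hanoi-Lagos (2); add Lagos.
Step 2: cheapest edge leaving the tree is Lagos-Lima (1); add Lima.
Step 3: cheapest edge leaving the tree is Cairo-Lima (7); add Cairo.
Step 4: cheapest edge leaving the tree is Lagos-Sofia (14); add Sofia.
MST edges: Hanoi-Lagos, Lagos-Lima, Cairo-Lima, Lagos-Sofia; total weight 2+1+7+14 = 24.

24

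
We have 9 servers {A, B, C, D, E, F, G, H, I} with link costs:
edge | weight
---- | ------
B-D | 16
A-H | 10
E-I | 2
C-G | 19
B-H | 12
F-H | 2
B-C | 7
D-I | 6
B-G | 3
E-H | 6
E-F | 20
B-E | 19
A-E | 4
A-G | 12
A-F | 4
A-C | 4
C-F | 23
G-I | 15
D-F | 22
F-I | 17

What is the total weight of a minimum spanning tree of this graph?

32

Prim's algorithm from D:
Step 1: cheapest edge leaving the tree is D-I (6); add I.
Step 2: cheapest edge leaving the tree is E-I (2); add E.
Step 3: cheapest edge leaving the tree is A-E (4); add A.
Step 4: cheapest edge leaving the tree is A-C (4); add C.
Step 5: cheapest edge leaving the tree is A-F (4); add F.
Step 6: cheapest edge leaving the tree is F-H (2); add H.
Step 7: cheapest edge leaving the tree is B-C (7); add B.
Step 8: cheapest edge leaving the tree is B-G (3); add G.
MST edges: D-I, E-I, A-E, A-C, A-F, F-H, B-C, B-G; total weight 6+2+4+4+4+2+7+3 = 32.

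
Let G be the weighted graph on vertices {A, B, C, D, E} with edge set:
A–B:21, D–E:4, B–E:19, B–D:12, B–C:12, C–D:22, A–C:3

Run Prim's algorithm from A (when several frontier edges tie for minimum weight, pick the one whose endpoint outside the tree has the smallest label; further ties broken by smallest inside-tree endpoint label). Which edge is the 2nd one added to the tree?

B-C

Prim, starting at A.
Step 1: cheapest edge leaving the tree is A–C (3); add C.
Step 2: cheapest edge leaving the tree is B–C (12); add B.
Step 3: cheapest edge leaving the tree is B–D (12); add D.
Step 4: cheapest edge leaving the tree is D–E (4); add E.
The 2nd edge added is B–C.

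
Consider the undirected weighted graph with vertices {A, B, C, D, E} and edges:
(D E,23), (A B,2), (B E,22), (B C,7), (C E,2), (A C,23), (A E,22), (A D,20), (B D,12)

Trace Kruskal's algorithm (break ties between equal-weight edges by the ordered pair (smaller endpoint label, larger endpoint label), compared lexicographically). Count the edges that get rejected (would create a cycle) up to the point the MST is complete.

Sort edges by weight, then run Kruskal:
A B (2): add — endpoints in different components.
C E (2): add — endpoints in different components.
B C (7): add — endpoints in different components.
B D (12): add — endpoints in different components.
Edges rejected before the tree was complete: 0.

0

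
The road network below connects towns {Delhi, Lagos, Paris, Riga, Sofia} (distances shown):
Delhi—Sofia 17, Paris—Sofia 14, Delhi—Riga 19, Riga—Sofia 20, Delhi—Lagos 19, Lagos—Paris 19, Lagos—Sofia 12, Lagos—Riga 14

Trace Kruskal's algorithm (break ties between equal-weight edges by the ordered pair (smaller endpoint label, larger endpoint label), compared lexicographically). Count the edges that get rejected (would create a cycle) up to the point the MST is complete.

Kruskal's algorithm — process edges by increasing weight (ties by edge label):
Lagos—Sofia (12): add — endpoints in different components.
Lagos—Riga (14): add — endpoints in different components.
Paris—Sofia (14): add — endpoints in different components.
Delhi—Sofia (17): add — endpoints in different components.
Edges rejected before the tree was complete: 0.

0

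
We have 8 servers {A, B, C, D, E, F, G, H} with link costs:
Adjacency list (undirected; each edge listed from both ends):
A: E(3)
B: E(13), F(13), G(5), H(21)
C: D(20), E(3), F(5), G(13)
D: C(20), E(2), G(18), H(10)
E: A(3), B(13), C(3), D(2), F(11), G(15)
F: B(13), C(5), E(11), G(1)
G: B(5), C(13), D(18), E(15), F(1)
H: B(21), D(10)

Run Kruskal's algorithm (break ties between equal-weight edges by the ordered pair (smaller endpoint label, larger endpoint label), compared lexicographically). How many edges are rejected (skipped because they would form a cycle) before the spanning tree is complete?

Kruskal's algorithm — process edges by increasing weight (ties by edge label):
F—G (1): add — endpoints in different components.
D—E (2): add — endpoints in different components.
A—E (3): add — endpoints in different components.
C—E (3): add — endpoints in different components.
B—G (5): add — endpoints in different components.
C—F (5): add — endpoints in different components.
D—H (10): add — endpoints in different components.
Edges rejected before the tree was complete: 0.

0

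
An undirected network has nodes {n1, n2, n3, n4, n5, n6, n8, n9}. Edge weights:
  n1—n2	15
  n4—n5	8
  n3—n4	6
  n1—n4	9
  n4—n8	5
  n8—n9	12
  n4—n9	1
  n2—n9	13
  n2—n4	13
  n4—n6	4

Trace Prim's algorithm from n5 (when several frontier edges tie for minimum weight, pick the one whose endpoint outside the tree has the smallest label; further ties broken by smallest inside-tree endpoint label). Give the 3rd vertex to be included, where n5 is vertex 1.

Grow the tree from n5 using Prim:
Step 1: frontier [n4—n5 8] → take n4—n5 (8); add n4.
Step 2: frontier [n4—n9 1, n4—n6 4, n4—n8 5, n3—n4 6, n1—n4 9, n2—n4 13] → take n4—n9 (1); add n9.
Step 3: frontier [n4—n6 4, n4—n8 5, n3—n4 6, n1—n4 9, n2—n4 13, n8—n9 12, n2—n9 13] → take n4—n6 (4); add n6.
Step 4: frontier [n4—n8 5, n3—n4 6, n1—n4 9, n2—n4 13, n8—n9 12, n2—n9 13] → take n4—n8 (5); add n8.
Step 5: frontier [n3—n4 6, n1—n4 9, n2—n4 13, n2—n9 13] → take n3—n4 (6); add n3.
Step 6: frontier [n1—n4 9, n2—n4 13, n2—n9 13] → take n1—n4 (9); add n1.
Step 7: frontier [n1—n2 15, n2—n4 13, n2—n9 13] → take n2—n4 (13); add n2.
Vertex order: n5, n4, n9, n6, n8, n3, n1, n2. The 3rd vertex is n9.

n9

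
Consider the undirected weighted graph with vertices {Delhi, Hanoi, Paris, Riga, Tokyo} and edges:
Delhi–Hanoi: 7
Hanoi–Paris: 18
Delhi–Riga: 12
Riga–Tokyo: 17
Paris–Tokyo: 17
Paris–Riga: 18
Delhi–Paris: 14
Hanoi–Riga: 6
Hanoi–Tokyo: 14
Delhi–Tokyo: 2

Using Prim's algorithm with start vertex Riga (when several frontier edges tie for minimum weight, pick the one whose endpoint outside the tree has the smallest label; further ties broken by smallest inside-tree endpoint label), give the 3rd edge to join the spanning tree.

Grow the tree from Riga using Prim:
Step 1: frontier [Hanoi–Riga 6, Delhi–Riga 12, Riga–Tokyo 17, Paris–Riga 18] → take Hanoi–Riga (6); add Hanoi.
Step 2: frontier [Delhi–Hanoi 7, Hanoi–Tokyo 14, Hanoi–Paris 18, Delhi–Riga 12, Riga–Tokyo 17, Paris–Riga 18] → take Delhi–Hanoi (7); add Delhi.
Step 3: frontier [Delhi–Tokyo 2, Delhi–Paris 14, Hanoi–Tokyo 14, Hanoi–Paris 18, Riga–Tokyo 17, Paris–Riga 18] → take Delhi–Tokyo (2); add Tokyo.
Step 4: frontier [Delhi–Paris 14, Hanoi–Paris 18, Paris–Riga 18, Paris–Tokyo 17] → take Delhi–Paris (14); add Paris.
The 3rd edge added is Delhi–Tokyo.

Delhi-Tokyo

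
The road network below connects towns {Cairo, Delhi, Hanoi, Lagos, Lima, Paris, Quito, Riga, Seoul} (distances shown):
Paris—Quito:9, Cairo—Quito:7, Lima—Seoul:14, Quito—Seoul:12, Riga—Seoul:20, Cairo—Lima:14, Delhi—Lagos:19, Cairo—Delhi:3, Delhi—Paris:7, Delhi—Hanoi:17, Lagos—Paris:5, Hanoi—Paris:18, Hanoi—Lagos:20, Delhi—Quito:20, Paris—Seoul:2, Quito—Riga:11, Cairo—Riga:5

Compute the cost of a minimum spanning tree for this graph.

60

Prim, starting at Seoul.
Step 1: cheapest edge leaving the tree is Paris—Seoul (2); add Paris.
Step 2: cheapest edge leaving the tree is Lagos—Paris (5); add Lagos.
Step 3: cheapest edge leaving the tree is Delhi—Paris (7); add Delhi.
Step 4: cheapest edge leaving the tree is Cairo—Delhi (3); add Cairo.
Step 5: cheapest edge leaving the tree is Cairo—Riga (5); add Riga.
Step 6: cheapest edge leaving the tree is Cairo—Quito (7); add Quito.
Step 7: cheapest edge leaving the tree is Cairo—Lima (14); add Lima.
Step 8: cheapest edge leaving the tree is Delhi—Hanoi (17); add Hanoi.
MST edges: Paris—Seoul, Lagos—Paris, Delhi—Paris, Cairo—Delhi, Cairo—Riga, Cairo—Quito, Cairo—Lima, Delhi—Hanoi; total weight 2+5+7+3+5+7+14+17 = 60.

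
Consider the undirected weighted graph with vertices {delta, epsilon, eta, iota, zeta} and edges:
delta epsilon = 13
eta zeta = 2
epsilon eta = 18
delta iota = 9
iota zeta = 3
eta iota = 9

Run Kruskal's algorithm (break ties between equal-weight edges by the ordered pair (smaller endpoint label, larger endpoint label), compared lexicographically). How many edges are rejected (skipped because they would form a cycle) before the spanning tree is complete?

1

Kruskal: consider edges lightest-first.
eta zeta (2): add. Components now {delta} {eta,zeta} {epsilon} {iota}
iota zeta (3): add. Components now {delta} {eta,iota,zeta} {epsilon}
delta iota (9): add. Components now {delta,eta,iota,zeta} {epsilon}
eta iota (9): skip — eta and iota already connected.
delta epsilon (13): add. Components now {delta,epsilon,eta,iota,zeta}
Edges rejected before the tree was complete: 1.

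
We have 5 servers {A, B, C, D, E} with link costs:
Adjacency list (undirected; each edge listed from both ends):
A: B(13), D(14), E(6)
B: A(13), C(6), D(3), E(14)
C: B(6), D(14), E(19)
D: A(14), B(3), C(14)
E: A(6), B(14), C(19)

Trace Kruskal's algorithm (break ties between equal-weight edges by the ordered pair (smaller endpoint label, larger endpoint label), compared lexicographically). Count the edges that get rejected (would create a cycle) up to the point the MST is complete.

0

Kruskal's algorithm — process edges by increasing weight (ties by edge label):
B–D (3): add — endpoints in different components.
A–E (6): add — endpoints in different components.
B–C (6): add — endpoints in different components.
A–B (13): add — endpoints in different components.
Edges rejected before the tree was complete: 0.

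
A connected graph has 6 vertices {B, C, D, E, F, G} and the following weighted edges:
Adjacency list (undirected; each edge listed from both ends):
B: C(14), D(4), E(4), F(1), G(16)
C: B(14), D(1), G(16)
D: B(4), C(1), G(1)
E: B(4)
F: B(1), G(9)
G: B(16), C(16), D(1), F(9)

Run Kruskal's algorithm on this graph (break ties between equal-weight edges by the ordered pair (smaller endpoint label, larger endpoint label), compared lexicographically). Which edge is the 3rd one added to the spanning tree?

D-G

Sort edges by weight, then run Kruskal:
B F (1): add. Components now {B,F} {C} {D} {E} {G}
C D (1): add. Components now {B,F} {C,D} {E} {G}
D G (1): add. Components now {B,F} {C,D,G} {E}
B D (4): add. Components now {B,C,D,F,G} {E}
B E (4): add. Components now {B,C,D,E,F,G}
The 3rd edge added is D G.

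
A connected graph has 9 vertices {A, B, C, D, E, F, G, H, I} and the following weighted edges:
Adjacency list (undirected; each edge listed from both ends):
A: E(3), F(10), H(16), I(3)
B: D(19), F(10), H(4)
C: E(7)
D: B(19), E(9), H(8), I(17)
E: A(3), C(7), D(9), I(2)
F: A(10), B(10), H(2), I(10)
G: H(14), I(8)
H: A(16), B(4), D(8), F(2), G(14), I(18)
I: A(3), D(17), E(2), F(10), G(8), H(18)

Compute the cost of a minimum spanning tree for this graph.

Kruskal: consider edges lightest-first.
E—I (2): add — endpoints in different components.
F—H (2): add — endpoints in different components.
A—E (3): add — endpoints in different components.
A—I (3): skip — A and I already connected.
B—H (4): add — endpoints in different components.
C—E (7): add — endpoints in different components.
D—H (8): add — endpoints in different components.
G—I (8): add — endpoints in different components.
D—E (9): add — endpoints in different components.
MST edges: E—I, F—H, A—E, B—H, C—E, D—H, G—I, D—E; total weight 2+2+3+4+7+8+8+9 = 43.

43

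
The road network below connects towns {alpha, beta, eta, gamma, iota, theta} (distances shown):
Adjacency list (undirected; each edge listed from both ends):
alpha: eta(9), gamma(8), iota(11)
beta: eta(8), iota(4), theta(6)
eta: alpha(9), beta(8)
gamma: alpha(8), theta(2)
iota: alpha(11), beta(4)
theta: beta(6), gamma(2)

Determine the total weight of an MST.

Kruskal: consider edges lightest-first.
gamma theta (2): add — endpoints in different components.
beta iota (4): add — endpoints in different components.
beta theta (6): add — endpoints in different components.
alpha gamma (8): add — endpoints in different components.
beta eta (8): add — endpoints in different components.
MST edges: gamma theta, beta iota, beta theta, alpha gamma, beta eta; total weight 2+4+6+8+8 = 28.

28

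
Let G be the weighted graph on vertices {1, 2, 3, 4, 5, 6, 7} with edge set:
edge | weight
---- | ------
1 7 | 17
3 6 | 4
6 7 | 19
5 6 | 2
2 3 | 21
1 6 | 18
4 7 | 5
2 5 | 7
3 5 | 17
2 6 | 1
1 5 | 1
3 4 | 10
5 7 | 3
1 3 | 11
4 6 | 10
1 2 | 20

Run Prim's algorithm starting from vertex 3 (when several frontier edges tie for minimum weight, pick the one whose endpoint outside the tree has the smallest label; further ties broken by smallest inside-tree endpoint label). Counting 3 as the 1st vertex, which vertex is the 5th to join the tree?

1

Prim, starting at 3.
Step 1: cheapest edge leaving the tree is 3 6 (4); add 6.
Step 2: cheapest edge leaving the tree is 2 6 (1); add 2.
Step 3: cheapest edge leaving the tree is 5 6 (2); add 5.
Step 4: cheapest edge leaving the tree is 1 5 (1); add 1.
Step 5: cheapest edge leaving the tree is 5 7 (3); add 7.
Step 6: cheapest edge leaving the tree is 4 7 (5); add 4.
Vertex order: 3, 6, 2, 5, 1, 7, 4. The 5th vertex is 1.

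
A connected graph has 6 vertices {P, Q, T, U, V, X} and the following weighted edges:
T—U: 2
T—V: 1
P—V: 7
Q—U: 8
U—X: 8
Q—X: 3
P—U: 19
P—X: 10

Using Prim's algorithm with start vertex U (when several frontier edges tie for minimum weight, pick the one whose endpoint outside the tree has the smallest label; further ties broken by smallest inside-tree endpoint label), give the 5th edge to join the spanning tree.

Prim's algorithm from U:
Step 1: frontier [T—U 2, Q—U 8, U—X 8, P—U 19] → take T—U (2); add T.
Step 2: frontier [T—V 1, Q—U 8, U—X 8, P—U 19] → take T—V (1); add V.
Step 3: frontier [Q—U 8, U—X 8, P—U 19, P—V 7] → take P—V (7); add P.
Step 4: frontier [P—X 10, Q—U 8, U—X 8] → take Q—U (8); add Q.
Step 5: frontier [P—X 10, Q—X 3, U—X 8] → take Q—X (3); add X.
The 5th edge added is Q—X.

Q-X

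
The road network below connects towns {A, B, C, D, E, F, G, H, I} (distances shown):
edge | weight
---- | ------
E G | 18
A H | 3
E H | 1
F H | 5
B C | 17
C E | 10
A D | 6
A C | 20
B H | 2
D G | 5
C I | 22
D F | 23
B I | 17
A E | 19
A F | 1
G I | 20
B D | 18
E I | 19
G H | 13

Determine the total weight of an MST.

Prim, starting at G.
Step 1: cheapest edge leaving the tree is D G (5); add D.
Step 2: cheapest edge leaving the tree is A D (6); add A.
Step 3: cheapest edge leaving the tree is A F (1); add F.
Step 4: cheapest edge leaving the tree is A H (3); add H.
Step 5: cheapest edge leaving the tree is E H (1); add E.
Step 6: cheapest edge leaving the tree is B H (2); add B.
Step 7: cheapest edge leaving the tree is C E (10); add C.
Step 8: cheapest edge leaving the tree is B I (17); add I.
MST edges: D G, A D, A F, A H, E H, B H, C E, B I; total weight 5+6+1+3+1+2+10+17 = 45.

45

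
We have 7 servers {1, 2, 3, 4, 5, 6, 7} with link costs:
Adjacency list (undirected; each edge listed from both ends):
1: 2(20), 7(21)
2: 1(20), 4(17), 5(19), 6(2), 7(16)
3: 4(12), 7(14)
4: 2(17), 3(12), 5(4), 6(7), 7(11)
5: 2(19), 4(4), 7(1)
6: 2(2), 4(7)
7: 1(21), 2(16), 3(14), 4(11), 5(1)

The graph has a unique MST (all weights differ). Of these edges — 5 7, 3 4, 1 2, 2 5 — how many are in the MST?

3

Kruskal's algorithm — process edges by increasing weight (ties by edge label):
5 7 (1): add. Components now {1} {2} {3} {4} {5,7} {6}
2 6 (2): add. Components now {1} {2,6} {3} {4} {5,7}
4 5 (4): add. Components now {1} {2,6} {3} {4,5,7}
4 6 (7): add. Components now {1} {2,4,5,6,7} {3}
4 7 (11): skip — 4 and 7 already connected.
3 4 (12): add. Components now {1} {2,3,4,5,6,7}
3 7 (14): skip — 3 and 7 already connected.
2 7 (16): skip — 2 and 7 already connected.
2 4 (17): skip — 2 and 4 already connected.
2 5 (19): skip — 2 and 5 already connected.
1 2 (20): add. Components now {1,2,3,4,5,6,7}
MST edge set: {5 7, 2 6, 4 5, 4 6, 3 4, 1 2}.
Of the listed edges, {5 7, 3 4, 1 2} are in the MST → 3.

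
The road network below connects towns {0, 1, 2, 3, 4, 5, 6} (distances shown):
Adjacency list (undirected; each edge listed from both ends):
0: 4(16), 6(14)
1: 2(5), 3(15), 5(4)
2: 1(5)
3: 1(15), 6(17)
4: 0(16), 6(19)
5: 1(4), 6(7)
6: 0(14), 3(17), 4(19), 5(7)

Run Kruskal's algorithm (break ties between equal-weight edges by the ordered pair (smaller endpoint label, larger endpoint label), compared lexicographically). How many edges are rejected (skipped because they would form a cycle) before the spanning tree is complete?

Sort edges by weight, then run Kruskal:
1—5 (4): add. Components now {0} {1,5} {2} {3} {4} {6}
1—2 (5): add. Components now {0} {1,2,5} {3} {4} {6}
5—6 (7): add. Components now {0} {1,2,5,6} {3} {4}
0—6 (14): add. Components now {0,1,2,5,6} {3} {4}
1—3 (15): add. Components now {0,1,2,3,5,6} {4}
0—4 (16): add. Components now {0,1,2,3,4,5,6}
Edges rejected before the tree was complete: 0.

0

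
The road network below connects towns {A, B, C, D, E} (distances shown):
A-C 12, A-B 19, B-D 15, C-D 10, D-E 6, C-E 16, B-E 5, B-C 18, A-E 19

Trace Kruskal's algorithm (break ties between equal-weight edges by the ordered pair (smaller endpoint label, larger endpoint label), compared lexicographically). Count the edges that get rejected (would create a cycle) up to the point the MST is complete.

0

Kruskal: consider edges lightest-first.
B-E (5): add. Components now {A} {B,E} {C} {D}
D-E (6): add. Components now {A} {B,D,E} {C}
C-D (10): add. Components now {A} {B,C,D,E}
A-C (12): add. Components now {A,B,C,D,E}
Edges rejected before the tree was complete: 0.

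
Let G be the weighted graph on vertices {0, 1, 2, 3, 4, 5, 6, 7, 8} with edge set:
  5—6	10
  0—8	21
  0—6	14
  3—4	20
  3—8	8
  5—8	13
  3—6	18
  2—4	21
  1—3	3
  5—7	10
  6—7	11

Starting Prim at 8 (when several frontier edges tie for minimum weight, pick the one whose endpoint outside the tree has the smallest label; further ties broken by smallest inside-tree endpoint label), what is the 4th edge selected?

5-6

Prim's algorithm from 8:
Step 1: cheapest edge leaving the tree is 3—8 (8); add 3.
Step 2: cheapest edge leaving the tree is 1—3 (3); add 1.
Step 3: cheapest edge leaving the tree is 5—8 (13); add 5.
Step 4: cheapest edge leaving the tree is 5—6 (10); add 6.
Step 5: cheapest edge leaving the tree is 5—7 (10); add 7.
Step 6: cheapest edge leaving the tree is 0—6 (14); add 0.
Step 7: cheapest edge leaving the tree is 3—4 (20); add 4.
Step 8: cheapest edge leaving the tree is 2—4 (21); add 2.
The 4th edge added is 5—6.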